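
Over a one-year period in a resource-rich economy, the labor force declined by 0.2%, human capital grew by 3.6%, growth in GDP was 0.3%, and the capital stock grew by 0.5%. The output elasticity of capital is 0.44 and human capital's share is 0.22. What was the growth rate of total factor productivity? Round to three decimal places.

Labor's share = 1 − 0.44 − 0.22 = 0.34.
The capital stock: 0.44 × 0.5 = 0.22 pp.
Human capital: 0.22 × 3.6 = 0.792 pp.
The labor force: 0.34 × (-0.2) = -0.068 pp.
TFP growth = 0.3 − 0.944 = -0.644%.

-0.644%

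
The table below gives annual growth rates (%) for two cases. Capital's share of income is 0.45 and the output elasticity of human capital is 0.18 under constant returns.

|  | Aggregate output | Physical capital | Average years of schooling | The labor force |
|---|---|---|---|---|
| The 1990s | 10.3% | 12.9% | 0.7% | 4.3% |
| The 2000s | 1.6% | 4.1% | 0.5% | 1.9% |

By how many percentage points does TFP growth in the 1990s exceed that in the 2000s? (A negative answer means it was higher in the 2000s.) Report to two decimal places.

3.82 percentage points

Labor's share = 1 − 0.45 − 0.18 = 0.37.
The 1990s: TFP = 10.3 − 5.805 − 0.126 − 1.591 = 2.778%.
The 2000s: TFP = 1.6 − 1.845 − 0.09 − 0.703 = -1.038%.
Difference = 2.778 − (-1.038) = 3.816 pp.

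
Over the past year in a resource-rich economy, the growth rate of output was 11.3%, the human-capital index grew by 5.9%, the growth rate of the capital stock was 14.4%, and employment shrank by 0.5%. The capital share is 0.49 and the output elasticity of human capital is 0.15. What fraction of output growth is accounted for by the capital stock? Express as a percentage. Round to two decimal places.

62.44%

The capital stock contributed 0.49 × 14.4 = 7.056 pp.
Share of growth = 7.056 / 11.3 × 100 = 62.4425%.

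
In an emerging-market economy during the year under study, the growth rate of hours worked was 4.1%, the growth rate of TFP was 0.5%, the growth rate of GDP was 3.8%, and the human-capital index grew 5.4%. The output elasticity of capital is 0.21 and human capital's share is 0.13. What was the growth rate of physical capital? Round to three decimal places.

-0.514%

Labor's share = 1 − 0.21 − 0.13 = 0.66.
gY = gA + 0.13×5.4 + 0.66×4.1 + 0.21×g.
0.21×g = 3.8 − 0.5 − 3.408 = -0.108.
g = -0.108 / 0.21 = -0.51429%.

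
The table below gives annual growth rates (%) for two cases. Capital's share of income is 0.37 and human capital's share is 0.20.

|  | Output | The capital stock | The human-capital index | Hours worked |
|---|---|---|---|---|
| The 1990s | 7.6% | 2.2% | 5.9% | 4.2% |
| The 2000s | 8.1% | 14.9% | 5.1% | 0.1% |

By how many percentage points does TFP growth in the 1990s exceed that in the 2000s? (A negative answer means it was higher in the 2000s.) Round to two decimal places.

Labor's share = 1 − 0.37 − 0.2 = 0.43.
The 1990s: TFP = 7.6 − 0.814 − 1.18 − 1.806 = 3.8%.
The 2000s: TFP = 8.1 − 5.513 − 1.02 − 0.043 = 1.524%.
Difference = 3.8 − (1.524) = 2.276 pp.

2.28 percentage points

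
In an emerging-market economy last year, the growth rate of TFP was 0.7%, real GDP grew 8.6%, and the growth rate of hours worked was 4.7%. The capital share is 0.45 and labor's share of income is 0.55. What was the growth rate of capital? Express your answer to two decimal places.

Capital growth was 11.81%.

Labor's share = 1 − 0.45 = 0.55.
gY = gA + 0.55×4.7 + 0.45×g.
0.45×g = 8.6 − 0.7 − 2.585 = 5.315.
g = 5.315 / 0.45 = 11.8111%.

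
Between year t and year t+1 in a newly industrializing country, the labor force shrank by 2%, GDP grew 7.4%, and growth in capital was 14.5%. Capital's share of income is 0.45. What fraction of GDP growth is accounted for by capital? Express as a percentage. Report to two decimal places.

Capital contributed 0.45 × 14.5 = 6.525 pp.
Share of growth = 6.525 / 7.4 × 100 = 88.1757%.

Capital accounted for 88.18% of growth.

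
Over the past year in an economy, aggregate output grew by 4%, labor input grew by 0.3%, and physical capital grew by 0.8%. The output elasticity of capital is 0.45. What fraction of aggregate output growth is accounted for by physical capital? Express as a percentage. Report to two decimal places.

Physical capital contributed 0.45 × 0.8 = 0.36 pp.
Share of growth = 0.36 / 4 × 100 = 9%.

Physical capital accounted for 9.00% of growth.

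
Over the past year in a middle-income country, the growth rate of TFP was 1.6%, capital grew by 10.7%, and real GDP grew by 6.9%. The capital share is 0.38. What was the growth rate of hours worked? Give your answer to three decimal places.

Labor's share = 1 − 0.38 = 0.62.
gY = gA + 0.38×10.7 + 0.62×g.
0.62×g = 6.9 − 1.6 − 4.066 = 1.234.
g = 1.234 / 0.62 = 1.99032%.

1.990%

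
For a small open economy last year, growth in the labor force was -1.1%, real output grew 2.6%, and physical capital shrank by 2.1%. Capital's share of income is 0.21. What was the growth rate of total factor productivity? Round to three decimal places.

Total factor productivity grew 3.910%.

Labor's share = 1 − 0.21 = 0.79.
Physical capital: 0.21 × (-2.1) = -0.441 pp.
The labor force: 0.79 × (-1.1) = -0.869 pp.
TFP growth = 2.6 + 1.31 = 3.91%.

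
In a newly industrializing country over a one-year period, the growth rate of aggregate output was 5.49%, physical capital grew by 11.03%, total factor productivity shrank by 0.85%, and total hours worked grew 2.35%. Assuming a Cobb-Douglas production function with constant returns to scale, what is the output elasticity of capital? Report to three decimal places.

gY = gA + α·gK + (1−α)·gL, so gY − gA − gL = α(gK − gL).
5.49 + 0.85 − 2.35 = α × (11.03 − 2.35).
3.99 = 8.68 α, so α = 0.45968.

The output elasticity of capital is 0.460.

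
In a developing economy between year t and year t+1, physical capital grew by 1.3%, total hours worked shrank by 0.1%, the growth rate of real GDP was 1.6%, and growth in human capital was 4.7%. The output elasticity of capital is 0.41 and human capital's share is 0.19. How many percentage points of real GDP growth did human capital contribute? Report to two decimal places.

0.89

Contribution = share × growth = 0.19 × 4.7 = 0.893 pp.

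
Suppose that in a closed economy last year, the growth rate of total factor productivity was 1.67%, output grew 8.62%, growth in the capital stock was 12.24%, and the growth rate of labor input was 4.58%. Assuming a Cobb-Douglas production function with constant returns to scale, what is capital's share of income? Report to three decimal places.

0.309

gY = gA + α·gK + (1−α)·gL, so gY − gA − gL = α(gK − gL).
8.62 − 1.67 − 4.58 = α × (12.24 − 4.58).
2.37 = 7.66 α, so α = 0.3094.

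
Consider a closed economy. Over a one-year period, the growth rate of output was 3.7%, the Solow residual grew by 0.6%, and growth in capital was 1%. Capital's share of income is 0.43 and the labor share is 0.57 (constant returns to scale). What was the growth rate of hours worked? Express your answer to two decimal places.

Hours worked grew 4.68%.

Labor's share = 1 − 0.43 = 0.57.
gY = gA + 0.43×1 + 0.57×g.
0.57×g = 3.7 − 0.6 − 0.43 = 2.67.
g = 2.67 / 0.57 = 4.6842%.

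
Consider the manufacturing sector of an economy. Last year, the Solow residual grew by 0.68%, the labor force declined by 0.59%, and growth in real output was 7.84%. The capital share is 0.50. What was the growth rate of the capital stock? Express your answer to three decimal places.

Labor's share = 1 − 0.5 = 0.5.
gY = gA + 0.5×(-0.59) + 0.5×g.
0.5×g = 7.84 − 0.68 + 0.295 = 7.455.
g = 7.455 / 0.5 = 14.91%.

The capital stock growth was 14.910%.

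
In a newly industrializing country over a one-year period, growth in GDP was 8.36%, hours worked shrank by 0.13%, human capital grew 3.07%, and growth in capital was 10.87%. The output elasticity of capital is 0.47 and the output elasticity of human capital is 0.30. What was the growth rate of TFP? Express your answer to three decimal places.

Labor's share = 1 − 0.47 − 0.3 = 0.23.
Capital: 0.47 × 10.87 = 5.1089 pp.
Human capital: 0.3 × 3.07 = 0.921 pp.
Hours worked: 0.23 × (-0.13) = -0.0299 pp.
TFP growth = 8.36 − 6 = 2.36%.

2.360%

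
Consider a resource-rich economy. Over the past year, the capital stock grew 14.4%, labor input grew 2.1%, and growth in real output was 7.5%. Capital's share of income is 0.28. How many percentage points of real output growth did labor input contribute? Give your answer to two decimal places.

Labor's share = 1 − 0.28 = 0.72.
Contribution = share × growth = 0.72 × 2.1 = 1.512 pp.

1.51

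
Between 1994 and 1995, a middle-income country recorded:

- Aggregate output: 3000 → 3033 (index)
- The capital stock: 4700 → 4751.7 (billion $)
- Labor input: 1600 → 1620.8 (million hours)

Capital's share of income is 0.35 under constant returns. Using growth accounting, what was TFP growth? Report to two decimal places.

Aggregate output growth = (3033 − 3000) / 3000 = 1.1%.
The capital stock growth = (4751.7 − 4700) / 4700 = 1.1%.
Labor input growth = (1620.8 − 1600) / 1600 = 1.3%.
Labor's share = 1 − 0.35 = 0.65.
The capital stock: 0.35 × 1.1 = 0.385 pp.
Labor input: 0.65 × 1.3 = 0.845 pp.
TFP growth = 1.1 − 1.23 = -0.13%.

-0.13%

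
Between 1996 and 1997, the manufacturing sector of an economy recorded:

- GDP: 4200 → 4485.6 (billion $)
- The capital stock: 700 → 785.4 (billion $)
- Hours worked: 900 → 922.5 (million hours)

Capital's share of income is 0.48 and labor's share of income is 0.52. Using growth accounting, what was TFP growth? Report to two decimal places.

-0.36%

GDP growth = (4485.6 − 4200) / 4200 = 6.8%.
The capital stock growth = (785.4 − 700) / 700 = 12.2%.
Hours worked growth = (922.5 − 900) / 900 = 2.5%.
Labor's share = 1 − 0.48 = 0.52.
The capital stock: 0.48 × 12.2 = 5.856 pp.
Hours worked: 0.52 × 2.5 = 1.3 pp.
TFP growth = 6.8 − 7.156 = -0.356%.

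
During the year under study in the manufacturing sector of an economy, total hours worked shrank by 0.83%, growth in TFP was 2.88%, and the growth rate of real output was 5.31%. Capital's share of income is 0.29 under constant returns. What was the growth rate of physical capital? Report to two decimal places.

Labor's share = 1 − 0.29 = 0.71.
gY = gA + 0.71×(-0.83) + 0.29×g.
0.29×g = 5.31 − 2.88 + 0.5893 = 3.0193.
g = 3.0193 / 0.29 = 10.4114%.

10.41%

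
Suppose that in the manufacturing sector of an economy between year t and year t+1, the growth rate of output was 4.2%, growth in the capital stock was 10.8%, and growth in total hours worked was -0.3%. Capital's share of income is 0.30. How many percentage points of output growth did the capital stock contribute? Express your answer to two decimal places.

Contribution = share × growth = 0.3 × 10.8 = 3.24 pp.

3.24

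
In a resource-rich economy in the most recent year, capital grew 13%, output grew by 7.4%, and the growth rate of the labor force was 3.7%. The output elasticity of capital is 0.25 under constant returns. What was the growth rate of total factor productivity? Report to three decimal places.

Labor's share = 1 − 0.25 = 0.75.
Capital: 0.25 × 13 = 3.25 pp.
The labor force: 0.75 × 3.7 = 2.775 pp.
TFP growth = 7.4 − 6.025 = 1.375%.

Total factor productivity grew 1.375%.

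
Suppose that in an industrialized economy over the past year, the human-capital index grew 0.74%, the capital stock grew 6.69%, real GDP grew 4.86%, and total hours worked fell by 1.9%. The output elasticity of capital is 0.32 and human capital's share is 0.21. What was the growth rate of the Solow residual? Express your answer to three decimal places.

3.457%

Labor's share = 1 − 0.32 − 0.21 = 0.47.
The capital stock: 0.32 × 6.69 = 2.1408 pp.
The human-capital index: 0.21 × 0.74 = 0.1554 pp.
Total hours worked: 0.47 × (-1.9) = -0.893 pp.
TFP growth = 4.86 − 1.4032 = 3.4568%.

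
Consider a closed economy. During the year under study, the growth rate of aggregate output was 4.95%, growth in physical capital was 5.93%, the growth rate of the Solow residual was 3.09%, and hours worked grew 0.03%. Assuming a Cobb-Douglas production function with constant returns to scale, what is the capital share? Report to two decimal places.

0.31

gY = gA + α·gK + (1−α)·gL, so gY − gA − gL = α(gK − gL).
4.95 − 3.09 − 0.03 = α × (5.93 − 0.03).
1.83 = 5.9 α, so α = 0.3102.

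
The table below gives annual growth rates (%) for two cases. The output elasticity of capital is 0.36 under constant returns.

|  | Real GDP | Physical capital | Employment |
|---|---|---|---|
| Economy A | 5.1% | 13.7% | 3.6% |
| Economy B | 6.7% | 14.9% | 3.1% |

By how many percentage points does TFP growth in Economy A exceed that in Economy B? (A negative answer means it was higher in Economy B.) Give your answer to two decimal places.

-1.49 percentage points

Labor's share = 1 − 0.36 = 0.64.
Economy A: TFP = 5.1 − 4.932 − 2.304 = -2.136%.
Economy B: TFP = 6.7 − 5.364 − 1.984 = -0.648%.
Difference = -2.136 − (-0.648) = -1.488 pp.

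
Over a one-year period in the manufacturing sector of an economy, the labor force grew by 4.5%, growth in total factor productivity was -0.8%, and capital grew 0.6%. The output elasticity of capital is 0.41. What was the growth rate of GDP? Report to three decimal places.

2.101%

Labor's share = 1 − 0.41 = 0.59.
Capital: 0.41 × 0.6 = 0.246 pp.
The labor force: 0.59 × 4.5 = 2.655 pp.
Output growth = -0.8 + 2.901 = 2.101%.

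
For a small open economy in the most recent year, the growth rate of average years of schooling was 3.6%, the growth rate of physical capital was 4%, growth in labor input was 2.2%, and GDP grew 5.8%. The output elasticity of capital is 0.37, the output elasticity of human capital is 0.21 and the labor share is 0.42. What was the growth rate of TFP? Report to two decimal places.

TFP growth was 2.64%.

Labor's share = 1 − 0.37 − 0.21 = 0.42.
Physical capital: 0.37 × 4 = 1.48 pp.
Average years of schooling: 0.21 × 3.6 = 0.756 pp.
Labor input: 0.42 × 2.2 = 0.924 pp.
TFP growth = 5.8 − 3.16 = 2.64%.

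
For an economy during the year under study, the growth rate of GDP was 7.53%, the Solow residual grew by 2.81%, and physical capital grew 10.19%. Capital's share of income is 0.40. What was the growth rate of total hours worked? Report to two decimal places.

Total hours worked growth was 1.07%.

Labor's share = 1 − 0.4 = 0.6.
gY = gA + 0.4×10.19 + 0.6×g.
0.6×g = 7.53 − 2.81 − 4.076 = 0.644.
g = 0.644 / 0.6 = 1.0733%.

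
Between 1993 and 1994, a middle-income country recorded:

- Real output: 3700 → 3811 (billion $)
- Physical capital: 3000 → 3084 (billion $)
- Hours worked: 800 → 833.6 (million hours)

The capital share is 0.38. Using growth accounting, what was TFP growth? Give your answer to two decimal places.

Real output growth = (3811 − 3700) / 3700 = 3%.
Physical capital growth = (3084 − 3000) / 3000 = 2.8%.
Hours worked growth = (833.6 − 800) / 800 = 4.2%.
Labor's share = 1 − 0.38 = 0.62.
Physical capital: 0.38 × 2.8 = 1.064 pp.
Hours worked: 0.62 × 4.2 = 2.604 pp.
TFP growth = 3 − 3.668 = -0.668%.

-0.67%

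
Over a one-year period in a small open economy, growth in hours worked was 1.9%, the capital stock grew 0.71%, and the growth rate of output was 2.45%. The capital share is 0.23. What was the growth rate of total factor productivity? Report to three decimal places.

Labor's share = 1 − 0.23 = 0.77.
The capital stock: 0.23 × 0.71 = 0.1633 pp.
Hours worked: 0.77 × 1.9 = 1.463 pp.
TFP growth = 2.45 − 1.6263 = 0.8237%.

0.824%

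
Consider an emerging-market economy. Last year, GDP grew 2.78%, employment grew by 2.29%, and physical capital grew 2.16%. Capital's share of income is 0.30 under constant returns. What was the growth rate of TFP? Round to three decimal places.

TFP grew 0.529%.

Labor's share = 1 − 0.3 = 0.7.
Physical capital: 0.3 × 2.16 = 0.648 pp.
Employment: 0.7 × 2.29 = 1.603 pp.
TFP growth = 2.78 − 2.251 = 0.529%.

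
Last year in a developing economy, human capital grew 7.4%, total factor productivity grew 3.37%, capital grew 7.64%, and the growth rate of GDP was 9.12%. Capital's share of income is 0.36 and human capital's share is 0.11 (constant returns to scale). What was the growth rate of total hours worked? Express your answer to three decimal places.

Total hours worked growth was 4.124%.

Labor's share = 1 − 0.36 − 0.11 = 0.53.
gY = gA + 0.36×7.64 + 0.11×7.4 + 0.53×g.
0.53×g = 9.12 − 3.37 − 3.5644 = 2.1856.
g = 2.1856 / 0.53 = 4.12377%.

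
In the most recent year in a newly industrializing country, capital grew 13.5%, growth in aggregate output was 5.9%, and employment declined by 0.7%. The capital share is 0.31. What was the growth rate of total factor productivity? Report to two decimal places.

Labor's share = 1 − 0.31 = 0.69.
Capital: 0.31 × 13.5 = 4.185 pp.
Employment: 0.69 × (-0.7) = -0.483 pp.
TFP growth = 5.9 − 3.702 = 2.198%.

Total factor productivity grew 2.20%.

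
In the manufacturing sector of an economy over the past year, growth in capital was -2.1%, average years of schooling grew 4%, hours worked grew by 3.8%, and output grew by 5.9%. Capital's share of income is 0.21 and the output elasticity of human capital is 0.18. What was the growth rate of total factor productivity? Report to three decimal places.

Labor's share = 1 − 0.21 − 0.18 = 0.61.
Capital: 0.21 × (-2.1) = -0.441 pp.
Average years of schooling: 0.18 × 4 = 0.72 pp.
Hours worked: 0.61 × 3.8 = 2.318 pp.
TFP growth = 5.9 − 2.597 = 3.303%.

3.303%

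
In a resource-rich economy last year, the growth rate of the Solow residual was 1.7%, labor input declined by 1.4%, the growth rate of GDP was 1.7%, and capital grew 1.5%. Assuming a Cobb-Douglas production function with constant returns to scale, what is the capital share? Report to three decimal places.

gY = gA + α·gK + (1−α)·gL, so gY − gA − gL = α(gK − gL).
1.7 − 1.7 + 1.4 = α × (1.5 − (-1.4)).
1.4 = 2.9 α, so α = 0.48276.

0.483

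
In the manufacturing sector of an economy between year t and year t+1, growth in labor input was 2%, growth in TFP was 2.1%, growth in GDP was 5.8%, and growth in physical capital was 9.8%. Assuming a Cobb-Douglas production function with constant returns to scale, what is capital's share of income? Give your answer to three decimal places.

gY = gA + α·gK + (1−α)·gL, so gY − gA − gL = α(gK − gL).
5.8 − 2.1 − 2 = α × (9.8 − 2).
1.7 = 7.8 α, so α = 0.21795.

0.218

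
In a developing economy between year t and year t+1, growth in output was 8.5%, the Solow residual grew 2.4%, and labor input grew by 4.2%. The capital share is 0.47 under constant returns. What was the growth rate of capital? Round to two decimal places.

Capital growth was 8.24%.

Labor's share = 1 − 0.47 = 0.53.
gY = gA + 0.53×4.2 + 0.47×g.
0.47×g = 8.5 − 2.4 − 2.226 = 3.874.
g = 3.874 / 0.47 = 8.2426%.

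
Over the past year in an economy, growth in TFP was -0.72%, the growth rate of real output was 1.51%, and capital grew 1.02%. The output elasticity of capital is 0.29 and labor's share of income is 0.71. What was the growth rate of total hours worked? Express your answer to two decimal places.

Labor's share = 1 − 0.29 = 0.71.
gY = gA + 0.29×1.02 + 0.71×g.
0.71×g = 1.51 + 0.72 − 0.2958 = 1.9342.
g = 1.9342 / 0.71 = 2.7242%.

Total hours worked growth was 2.72%.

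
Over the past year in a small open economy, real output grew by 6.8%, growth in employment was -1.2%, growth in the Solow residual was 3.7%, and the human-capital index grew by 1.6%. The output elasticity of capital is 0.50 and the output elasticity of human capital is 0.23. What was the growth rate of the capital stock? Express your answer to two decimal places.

The capital stock growth was 6.11%.

Labor's share = 1 − 0.5 − 0.23 = 0.27.
gY = gA + 0.23×1.6 + 0.27×(-1.2) + 0.5×g.
0.5×g = 6.8 − 3.7 − 0.044 = 3.056.
g = 3.056 / 0.5 = 6.112%.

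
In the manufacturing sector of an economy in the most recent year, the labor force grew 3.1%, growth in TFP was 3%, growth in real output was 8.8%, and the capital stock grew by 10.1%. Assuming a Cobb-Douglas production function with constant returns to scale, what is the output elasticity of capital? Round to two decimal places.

gY = gA + α·gK + (1−α)·gL, so gY − gA − gL = α(gK − gL).
8.8 − 3 − 3.1 = α × (10.1 − 3.1).
2.7 = 7 α, so α = 0.3857.

The output elasticity of capital is 0.39.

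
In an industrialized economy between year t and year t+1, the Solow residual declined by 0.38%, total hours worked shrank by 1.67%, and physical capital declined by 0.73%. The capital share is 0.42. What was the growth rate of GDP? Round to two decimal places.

-1.66%

Labor's share = 1 − 0.42 = 0.58.
Physical capital: 0.42 × (-0.73) = -0.3066 pp.
Total hours worked: 0.58 × (-1.67) = -0.9686 pp.
Output growth = -0.38 + (-1.2752) = -1.6552%.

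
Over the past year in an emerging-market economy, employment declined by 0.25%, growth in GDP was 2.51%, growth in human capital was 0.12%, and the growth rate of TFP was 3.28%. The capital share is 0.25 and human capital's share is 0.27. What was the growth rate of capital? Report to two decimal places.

-2.73%

Labor's share = 1 − 0.25 − 0.27 = 0.48.
gY = gA + 0.27×0.12 + 0.48×(-0.25) + 0.25×g.
0.25×g = 2.51 − 3.28 + 0.0876 = -0.6824.
g = -0.6824 / 0.25 = -2.7296%.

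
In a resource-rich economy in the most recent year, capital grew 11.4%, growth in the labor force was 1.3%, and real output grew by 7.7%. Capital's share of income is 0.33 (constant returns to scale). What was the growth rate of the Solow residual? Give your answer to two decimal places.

3.07%

Labor's share = 1 − 0.33 = 0.67.
Capital: 0.33 × 11.4 = 3.762 pp.
The labor force: 0.67 × 1.3 = 0.871 pp.
TFP growth = 7.7 − 4.633 = 3.067%.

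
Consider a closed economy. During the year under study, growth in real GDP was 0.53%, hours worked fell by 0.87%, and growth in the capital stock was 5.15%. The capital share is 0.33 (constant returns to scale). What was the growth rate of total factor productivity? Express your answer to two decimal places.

-0.59%

Labor's share = 1 − 0.33 = 0.67.
The capital stock: 0.33 × 5.15 = 1.6995 pp.
Hours worked: 0.67 × (-0.87) = -0.5829 pp.
TFP growth = 0.53 − 1.1166 = -0.5866%.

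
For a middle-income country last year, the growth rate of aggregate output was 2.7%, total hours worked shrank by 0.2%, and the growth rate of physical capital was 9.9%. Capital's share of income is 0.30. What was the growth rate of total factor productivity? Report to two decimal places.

Labor's share = 1 − 0.3 = 0.7.
Physical capital: 0.3 × 9.9 = 2.97 pp.
Total hours worked: 0.7 × (-0.2) = -0.14 pp.
TFP growth = 2.7 − 2.83 = -0.13%.

-0.13%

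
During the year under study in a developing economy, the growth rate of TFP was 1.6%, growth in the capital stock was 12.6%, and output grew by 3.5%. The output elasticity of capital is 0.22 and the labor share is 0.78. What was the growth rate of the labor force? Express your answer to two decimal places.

-1.12%

Labor's share = 1 − 0.22 = 0.78.
gY = gA + 0.22×12.6 + 0.78×g.
0.78×g = 3.5 − 1.6 − 2.772 = -0.872.
g = -0.872 / 0.78 = -1.1179%.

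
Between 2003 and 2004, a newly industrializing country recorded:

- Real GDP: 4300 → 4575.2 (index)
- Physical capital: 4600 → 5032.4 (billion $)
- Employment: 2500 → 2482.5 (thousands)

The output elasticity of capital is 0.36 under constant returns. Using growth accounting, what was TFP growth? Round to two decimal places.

Real GDP growth = (4575.2 − 4300) / 4300 = 6.4%.
Physical capital growth = (5032.4 − 4600) / 4600 = 9.4%.
Employment growth = (2482.5 − 2500) / 2500 = -0.7%.
Labor's share = 1 − 0.36 = 0.64.
Physical capital: 0.36 × 9.4 = 3.384 pp.
Employment: 0.64 × (-0.7) = -0.448 pp.
TFP growth = 6.4 − 2.936 = 3.464%.

3.46%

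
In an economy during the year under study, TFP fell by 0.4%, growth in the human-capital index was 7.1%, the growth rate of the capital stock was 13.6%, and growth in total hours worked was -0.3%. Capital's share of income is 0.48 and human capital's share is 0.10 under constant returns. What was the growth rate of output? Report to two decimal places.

Labor's share = 1 − 0.48 − 0.1 = 0.42.
The capital stock: 0.48 × 13.6 = 6.528 pp.
The human-capital index: 0.1 × 7.1 = 0.71 pp.
Total hours worked: 0.42 × (-0.3) = -0.126 pp.
Output growth = -0.4 + 7.112 = 6.712%.

6.71%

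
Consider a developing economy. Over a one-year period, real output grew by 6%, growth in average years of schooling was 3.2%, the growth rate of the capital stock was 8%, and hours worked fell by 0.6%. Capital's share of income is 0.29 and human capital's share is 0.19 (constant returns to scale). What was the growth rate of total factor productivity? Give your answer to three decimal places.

Total factor productivity grew 3.384%.

Labor's share = 1 − 0.29 − 0.19 = 0.52.
The capital stock: 0.29 × 8 = 2.32 pp.
Average years of schooling: 0.19 × 3.2 = 0.608 pp.
Hours worked: 0.52 × (-0.6) = -0.312 pp.
TFP growth = 6 − 2.616 = 3.384%.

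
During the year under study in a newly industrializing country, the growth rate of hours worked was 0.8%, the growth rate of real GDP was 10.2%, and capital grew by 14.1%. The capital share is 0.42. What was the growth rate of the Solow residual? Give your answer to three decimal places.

3.814%

Labor's share = 1 − 0.42 = 0.58.
Capital: 0.42 × 14.1 = 5.922 pp.
Hours worked: 0.58 × 0.8 = 0.464 pp.
TFP growth = 10.2 − 6.386 = 3.814%.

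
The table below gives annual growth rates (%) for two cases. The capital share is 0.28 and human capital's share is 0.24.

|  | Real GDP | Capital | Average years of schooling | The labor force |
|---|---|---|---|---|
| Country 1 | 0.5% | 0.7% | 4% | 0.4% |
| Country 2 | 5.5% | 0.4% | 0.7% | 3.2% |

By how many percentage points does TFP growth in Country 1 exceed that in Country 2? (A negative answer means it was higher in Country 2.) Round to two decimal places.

-4.53 percentage points

Labor's share = 1 − 0.28 − 0.24 = 0.48.
Country 1: TFP = 0.5 − 0.196 − 0.96 − 0.192 = -0.848%.
Country 2: TFP = 5.5 − 0.112 − 0.168 − 1.536 = 3.684%.
Difference = -0.848 − (3.684) = -4.532 pp.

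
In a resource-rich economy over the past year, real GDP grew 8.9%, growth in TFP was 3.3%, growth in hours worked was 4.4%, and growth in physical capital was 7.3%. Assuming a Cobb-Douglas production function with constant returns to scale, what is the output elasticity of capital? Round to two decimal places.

gY = gA + α·gK + (1−α)·gL, so gY − gA − gL = α(gK − gL).
8.9 − 3.3 − 4.4 = α × (7.3 − 4.4).
1.2 = 2.9 α, so α = 0.4138.

The output elasticity of capital is 0.41.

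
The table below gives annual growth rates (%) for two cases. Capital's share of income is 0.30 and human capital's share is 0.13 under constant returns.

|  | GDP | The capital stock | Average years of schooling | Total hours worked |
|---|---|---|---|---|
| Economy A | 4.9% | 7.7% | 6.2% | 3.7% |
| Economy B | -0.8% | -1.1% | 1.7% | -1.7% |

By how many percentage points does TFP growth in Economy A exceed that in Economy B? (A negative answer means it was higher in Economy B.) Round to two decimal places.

-0.60 percentage points

Labor's share = 1 − 0.3 − 0.13 = 0.57.
Economy A: TFP = 4.9 − 2.31 − 0.806 − 2.109 = -0.325%.
Economy B: TFP = -0.8 + 0.33 − 0.221 + 0.969 = 0.278%.
Difference = -0.325 − (0.278) = -0.603 pp.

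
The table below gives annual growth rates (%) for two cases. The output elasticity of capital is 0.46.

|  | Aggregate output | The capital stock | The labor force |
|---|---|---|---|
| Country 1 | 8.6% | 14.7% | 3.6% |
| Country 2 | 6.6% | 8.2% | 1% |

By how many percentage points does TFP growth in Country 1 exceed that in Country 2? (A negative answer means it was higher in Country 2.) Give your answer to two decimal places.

Labor's share = 1 − 0.46 = 0.54.
Country 1: TFP = 8.6 − 6.762 − 1.944 = -0.106%.
Country 2: TFP = 6.6 − 3.772 − 0.54 = 2.288%.
Difference = -0.106 − (2.288) = -2.394 pp.

-2.39 percentage points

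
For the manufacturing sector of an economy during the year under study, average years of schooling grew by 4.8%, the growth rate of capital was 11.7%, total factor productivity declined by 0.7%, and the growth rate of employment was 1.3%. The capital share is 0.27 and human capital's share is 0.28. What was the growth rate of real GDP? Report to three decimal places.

4.388%

Labor's share = 1 − 0.27 − 0.28 = 0.45.
Capital: 0.27 × 11.7 = 3.159 pp.
Average years of schooling: 0.28 × 4.8 = 1.344 pp.
Employment: 0.45 × 1.3 = 0.585 pp.
Output growth = -0.7 + 5.088 = 4.388%.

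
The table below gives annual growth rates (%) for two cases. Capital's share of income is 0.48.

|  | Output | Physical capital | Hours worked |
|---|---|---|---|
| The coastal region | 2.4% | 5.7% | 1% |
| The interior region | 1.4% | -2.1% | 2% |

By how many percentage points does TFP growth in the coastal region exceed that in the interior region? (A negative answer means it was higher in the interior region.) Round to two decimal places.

Labor's share = 1 − 0.48 = 0.52.
The coastal region: TFP = 2.4 − 2.736 − 0.52 = -0.856%.
The interior region: TFP = 1.4 + 1.008 − 1.04 = 1.368%.
Difference = -0.856 − (1.368) = -2.224 pp.

-2.22 percentage points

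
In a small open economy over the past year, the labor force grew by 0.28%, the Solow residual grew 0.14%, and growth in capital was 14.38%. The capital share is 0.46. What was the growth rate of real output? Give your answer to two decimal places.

Real output growth was 6.91%.

Labor's share = 1 − 0.46 = 0.54.
Capital: 0.46 × 14.38 = 6.6148 pp.
The labor force: 0.54 × 0.28 = 0.1512 pp.
Output growth = 0.14 + 6.766 = 6.906%.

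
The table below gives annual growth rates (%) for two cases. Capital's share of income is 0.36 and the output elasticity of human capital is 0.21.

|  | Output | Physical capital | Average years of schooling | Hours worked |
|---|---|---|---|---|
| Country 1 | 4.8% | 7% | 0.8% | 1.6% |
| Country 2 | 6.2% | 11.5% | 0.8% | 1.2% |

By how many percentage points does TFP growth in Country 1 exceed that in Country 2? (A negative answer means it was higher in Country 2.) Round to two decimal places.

Labor's share = 1 − 0.36 − 0.21 = 0.43.
Country 1: TFP = 4.8 − 2.52 − 0.168 − 0.688 = 1.424%.
Country 2: TFP = 6.2 − 4.14 − 0.168 − 0.516 = 1.376%.
Difference = 1.424 − (1.376) = 0.048 pp.

0.05 percentage points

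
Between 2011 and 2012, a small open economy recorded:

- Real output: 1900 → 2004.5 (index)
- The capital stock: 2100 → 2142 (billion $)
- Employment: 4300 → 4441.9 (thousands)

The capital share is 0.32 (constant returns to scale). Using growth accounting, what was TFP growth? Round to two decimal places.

2.62%

Real output growth = (2004.5 − 1900) / 1900 = 5.5%.
The capital stock growth = (2142 − 2100) / 2100 = 2%.
Employment growth = (4441.9 − 4300) / 4300 = 3.3%.
Labor's share = 1 − 0.32 = 0.68.
The capital stock: 0.32 × 2 = 0.64 pp.
Employment: 0.68 × 3.3 = 2.244 pp.
TFP growth = 5.5 − 2.884 = 2.616%.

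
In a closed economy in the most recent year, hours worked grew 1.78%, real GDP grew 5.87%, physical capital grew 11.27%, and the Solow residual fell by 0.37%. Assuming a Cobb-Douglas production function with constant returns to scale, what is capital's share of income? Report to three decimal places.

gY = gA + α·gK + (1−α)·gL, so gY − gA − gL = α(gK − gL).
5.87 + 0.37 − 1.78 = α × (11.27 − 1.78).
4.46 = 9.49 α, so α = 0.46997.

α = 0.470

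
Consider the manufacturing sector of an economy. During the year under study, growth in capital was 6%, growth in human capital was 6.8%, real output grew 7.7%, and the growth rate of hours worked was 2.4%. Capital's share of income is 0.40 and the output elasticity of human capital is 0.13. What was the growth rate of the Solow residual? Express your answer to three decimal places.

Labor's share = 1 − 0.4 − 0.13 = 0.47.
Capital: 0.4 × 6 = 2.4 pp.
Human capital: 0.13 × 6.8 = 0.884 pp.
Hours worked: 0.47 × 2.4 = 1.128 pp.
TFP growth = 7.7 − 4.412 = 3.288%.

3.288%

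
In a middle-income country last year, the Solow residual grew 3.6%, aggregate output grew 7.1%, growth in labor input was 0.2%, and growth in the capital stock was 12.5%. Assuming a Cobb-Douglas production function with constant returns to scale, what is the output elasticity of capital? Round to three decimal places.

gY = gA + α·gK + (1−α)·gL, so gY − gA − gL = α(gK − gL).
7.1 − 3.6 − 0.2 = α × (12.5 − 0.2).
3.3 = 12.3 α, so α = 0.26829.

The output elasticity of capital is 0.268.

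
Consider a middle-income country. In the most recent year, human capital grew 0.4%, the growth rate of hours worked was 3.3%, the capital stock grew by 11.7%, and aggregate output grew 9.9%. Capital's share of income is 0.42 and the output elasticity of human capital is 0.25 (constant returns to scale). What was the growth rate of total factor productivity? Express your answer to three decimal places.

Total factor productivity growth was 3.797%.

Labor's share = 1 − 0.42 − 0.25 = 0.33.
The capital stock: 0.42 × 11.7 = 4.914 pp.
Human capital: 0.25 × 0.4 = 0.1 pp.
Hours worked: 0.33 × 3.3 = 1.089 pp.
TFP growth = 9.9 − 6.103 = 3.797%.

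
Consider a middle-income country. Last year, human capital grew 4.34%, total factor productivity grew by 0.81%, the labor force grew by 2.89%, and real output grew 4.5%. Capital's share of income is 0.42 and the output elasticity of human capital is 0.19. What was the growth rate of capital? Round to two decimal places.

4.14%

Labor's share = 1 − 0.42 − 0.19 = 0.39.
gY = gA + 0.19×4.34 + 0.39×2.89 + 0.42×g.
0.42×g = 4.5 − 0.81 − 1.9517 = 1.7383.
g = 1.7383 / 0.42 = 4.1388%.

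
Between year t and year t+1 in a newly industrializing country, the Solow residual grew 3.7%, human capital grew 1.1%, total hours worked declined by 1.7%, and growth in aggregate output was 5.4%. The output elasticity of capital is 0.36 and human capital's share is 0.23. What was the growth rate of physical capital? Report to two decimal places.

Labor's share = 1 − 0.36 − 0.23 = 0.41.
gY = gA + 0.23×1.1 + 0.41×(-1.7) + 0.36×g.
0.36×g = 5.4 − 3.7 + 0.444 = 2.144.
g = 2.144 / 0.36 = 5.9556%.

Physical capital growth was 5.96%.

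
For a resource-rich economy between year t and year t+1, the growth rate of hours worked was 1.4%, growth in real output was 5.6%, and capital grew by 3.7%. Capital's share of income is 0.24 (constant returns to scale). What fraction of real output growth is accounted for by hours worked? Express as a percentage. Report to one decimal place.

Labor's share = 1 − 0.24 = 0.76.
Hours worked contributed 0.76 × 1.4 = 1.064 pp.
Share of growth = 1.064 / 5.6 × 100 = 19%.

19.0%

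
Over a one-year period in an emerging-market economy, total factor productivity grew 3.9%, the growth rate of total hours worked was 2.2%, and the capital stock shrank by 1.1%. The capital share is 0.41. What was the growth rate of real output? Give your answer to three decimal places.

Real output grew 4.747%.

Labor's share = 1 − 0.41 = 0.59.
The capital stock: 0.41 × (-1.1) = -0.451 pp.
Total hours worked: 0.59 × 2.2 = 1.298 pp.
Output growth = 3.9 + 0.847 = 4.747%.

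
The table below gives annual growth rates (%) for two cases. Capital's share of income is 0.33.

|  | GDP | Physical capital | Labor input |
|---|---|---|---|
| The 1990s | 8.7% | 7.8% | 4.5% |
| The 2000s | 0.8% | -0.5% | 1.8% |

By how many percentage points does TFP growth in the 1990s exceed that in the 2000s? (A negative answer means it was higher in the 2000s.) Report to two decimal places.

Labor's share = 1 − 0.33 = 0.67.
The 1990s: TFP = 8.7 − 2.574 − 3.015 = 3.111%.
The 2000s: TFP = 0.8 + 0.165 − 1.206 = -0.241%.
Difference = 3.111 − (-0.241) = 3.352 pp.

3.35 percentage points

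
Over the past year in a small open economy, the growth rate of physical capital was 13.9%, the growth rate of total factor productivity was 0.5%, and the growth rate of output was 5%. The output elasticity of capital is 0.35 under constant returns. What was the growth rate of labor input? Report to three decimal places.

-0.562%

Labor's share = 1 − 0.35 = 0.65.
gY = gA + 0.35×13.9 + 0.65×g.
0.65×g = 5 − 0.5 − 4.865 = -0.365.
g = -0.365 / 0.65 = -0.56154%.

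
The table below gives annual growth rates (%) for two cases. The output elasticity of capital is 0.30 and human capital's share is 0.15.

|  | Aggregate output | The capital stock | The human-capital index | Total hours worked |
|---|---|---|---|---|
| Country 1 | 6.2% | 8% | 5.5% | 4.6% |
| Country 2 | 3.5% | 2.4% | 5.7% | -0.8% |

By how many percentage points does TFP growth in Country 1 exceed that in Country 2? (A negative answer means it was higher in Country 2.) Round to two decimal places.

-1.92 percentage points

Labor's share = 1 − 0.3 − 0.15 = 0.55.
Country 1: TFP = 6.2 − 2.4 − 0.825 − 2.53 = 0.445%.
Country 2: TFP = 3.5 − 0.72 − 0.855 + 0.44 = 2.365%.
Difference = 0.445 − (2.365) = -1.92 pp.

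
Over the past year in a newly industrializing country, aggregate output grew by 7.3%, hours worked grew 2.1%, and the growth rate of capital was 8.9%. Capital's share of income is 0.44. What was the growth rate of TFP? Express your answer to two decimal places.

Labor's share = 1 − 0.44 = 0.56.
Capital: 0.44 × 8.9 = 3.916 pp.
Hours worked: 0.56 × 2.1 = 1.176 pp.
TFP growth = 7.3 − 5.092 = 2.208%.

TFP growth was 2.21%.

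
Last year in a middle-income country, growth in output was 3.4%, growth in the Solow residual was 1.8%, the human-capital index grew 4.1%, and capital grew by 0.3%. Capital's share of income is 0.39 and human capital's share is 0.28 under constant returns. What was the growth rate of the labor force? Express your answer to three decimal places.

Labor's share = 1 − 0.39 − 0.28 = 0.33.
gY = gA + 0.39×0.3 + 0.28×4.1 + 0.33×g.
0.33×g = 3.4 − 1.8 − 1.265 = 0.335.
g = 0.335 / 0.33 = 1.01515%.

1.015%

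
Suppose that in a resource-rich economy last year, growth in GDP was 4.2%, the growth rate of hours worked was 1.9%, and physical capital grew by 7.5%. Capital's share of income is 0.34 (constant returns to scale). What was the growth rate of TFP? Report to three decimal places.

Labor's share = 1 − 0.34 = 0.66.
Physical capital: 0.34 × 7.5 = 2.55 pp.
Hours worked: 0.66 × 1.9 = 1.254 pp.
TFP growth = 4.2 − 3.804 = 0.396%.

0.396%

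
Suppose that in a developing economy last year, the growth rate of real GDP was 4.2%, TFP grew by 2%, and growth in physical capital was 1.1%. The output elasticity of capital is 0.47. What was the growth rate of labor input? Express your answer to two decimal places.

3.18%

Labor's share = 1 − 0.47 = 0.53.
gY = gA + 0.47×1.1 + 0.53×g.
0.53×g = 4.2 − 2 − 0.517 = 1.683.
g = 1.683 / 0.53 = 3.1755%.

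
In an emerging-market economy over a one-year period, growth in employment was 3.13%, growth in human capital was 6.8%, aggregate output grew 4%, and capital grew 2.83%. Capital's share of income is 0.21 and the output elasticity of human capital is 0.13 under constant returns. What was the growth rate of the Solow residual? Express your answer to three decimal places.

Labor's share = 1 − 0.21 − 0.13 = 0.66.
Capital: 0.21 × 2.83 = 0.5943 pp.
Human capital: 0.13 × 6.8 = 0.884 pp.
Employment: 0.66 × 3.13 = 2.0658 pp.
TFP growth = 4 − 3.5441 = 0.4559%.

0.456%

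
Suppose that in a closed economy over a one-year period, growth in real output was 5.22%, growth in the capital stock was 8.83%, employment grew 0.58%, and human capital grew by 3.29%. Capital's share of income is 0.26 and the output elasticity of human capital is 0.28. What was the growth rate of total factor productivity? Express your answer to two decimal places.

Total factor productivity growth was 1.74%.

Labor's share = 1 − 0.26 − 0.28 = 0.46.
The capital stock: 0.26 × 8.83 = 2.2958 pp.
Human capital: 0.28 × 3.29 = 0.9212 pp.
Employment: 0.46 × 0.58 = 0.2668 pp.
TFP growth = 5.22 − 3.4838 = 1.7362%.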